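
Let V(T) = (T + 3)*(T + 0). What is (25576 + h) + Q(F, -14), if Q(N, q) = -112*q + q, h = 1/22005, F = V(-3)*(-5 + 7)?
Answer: 596995651/22005 ≈ 27130.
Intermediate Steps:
V(T) = T*(3 + T) (V(T) = (3 + T)*T = T*(3 + T))
F = 0 (F = (-3*(3 - 3))*(-5 + 7) = -3*0*2 = 0*2 = 0)
h = 1/22005 ≈ 4.5444e-5
Q(N, q) = -111*q
(25576 + h) + Q(F, -14) = (25576 + 1/22005) - 111*(-14) = 562799881/22005 + 1554 = 596995651/22005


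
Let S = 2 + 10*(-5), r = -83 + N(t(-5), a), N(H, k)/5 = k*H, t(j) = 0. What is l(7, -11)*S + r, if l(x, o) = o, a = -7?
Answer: 445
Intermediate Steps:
N(H, k) = 5*H*k (N(H, k) = 5*(k*H) = 5*(H*k) = 5*H*k)
r = -83 (r = -83 + 5*0*(-7) = -83 + 0 = -83)
S = -48 (S = 2 - 50 = -48)
l(7, -11)*S + r = -11*(-48) - 83 = 528 - 83 = 445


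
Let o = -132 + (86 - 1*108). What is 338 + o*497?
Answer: -76200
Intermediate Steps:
o = -154 (o = -132 + (86 - 108) = -132 - 22 = -154)
338 + o*497 = 338 - 154*497 = 338 - 76538 = -76200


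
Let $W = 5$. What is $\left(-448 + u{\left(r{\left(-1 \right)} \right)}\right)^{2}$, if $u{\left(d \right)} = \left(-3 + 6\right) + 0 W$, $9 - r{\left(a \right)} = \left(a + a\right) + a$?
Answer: $198025$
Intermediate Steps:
$r{\left(a \right)} = 9 - 3 a$ ($r{\left(a \right)} = 9 - \left(\left(a + a\right) + a\right) = 9 - \left(2 a + a\right) = 9 - 3 a$)
$u{\left(d \right)} = 3$ ($u{\left(d \right)} = \left(-3 + 6\right) + 0 \cdot 5 = 3 + 0 = 3$)
$\left(-448 + u{\left(r{\left(-1 \right)} \right)}\right)^{2} = \left(-448 + 3\right)^{2} = \left(-445\right)^{2} = 198025$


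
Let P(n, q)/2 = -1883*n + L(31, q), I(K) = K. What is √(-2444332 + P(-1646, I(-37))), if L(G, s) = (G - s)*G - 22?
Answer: 2*√939669 ≈ 1938.7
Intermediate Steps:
L(G, s) = -22 + G*(G - s) (L(G, s) = G*(G - s) - 22 = -22 + G*(G - s))
P(n, q) = 1878 - 3766*n - 62*q (P(n, q) = 2*(-1883*n + (-22 + 31² - 1*31*q)) = 2*(-1883*n + (-22 + 961 - 31*q)) = 2*(-1883*n + (939 - 31*q)) = 2*(939 - 1883*n - 31*q) = 1878 - 3766*n - 62*q)
√(-2444332 + P(-1646, I(-37))) = √(-2444332 + (1878 - 3766*(-1646) - 62*(-37))) = √(-2444332 + (1878 + 6198836 + 2294)) = √(-2444332 + 6203008) = √3758676 = 2*√939669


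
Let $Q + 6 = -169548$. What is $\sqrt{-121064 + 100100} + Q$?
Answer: $-169554 + 2 i \sqrt{5241} \approx -1.6955 \cdot 10^{5} + 144.79 i$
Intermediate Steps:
$Q = -169554$ ($Q = -6 - 169548 = -169554$)
$\sqrt{-121064 + 100100} + Q = \sqrt{-121064 + 100100} - 169554 = \sqrt{-20964} - 169554 = 2 i \sqrt{5241} - 169554 = -169554 + 2 i \sqrt{5241}$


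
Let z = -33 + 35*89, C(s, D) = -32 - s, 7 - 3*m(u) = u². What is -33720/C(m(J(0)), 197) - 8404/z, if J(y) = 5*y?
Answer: 155454754/158723 ≈ 979.41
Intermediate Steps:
m(u) = 7/3 - u²/3
z = 3082 (z = -33 + 3115 = 3082)
-33720/C(m(J(0)), 197) - 8404/z = -33720/(-32 - (7/3 - (5*0)²/3)) - 8404/3082 = -33720/(-32 - (7/3 - ⅓*0²)) - 8404*1/3082 = -33720/(-32 - (7/3 - ⅓*0)) - 4202/1541 = -33720/(-32 - (7/3 + 0)) - 4202/1541 = -33720/(-32 - 1*7/3) - 4202/1541 = -33720/(-32 - 7/3) - 4202/1541 = -33720/(-103/3) - 4202/1541 = -33720*(-3/103) - 4202/1541 = 101160/103 - 4202/1541 = 155454754/158723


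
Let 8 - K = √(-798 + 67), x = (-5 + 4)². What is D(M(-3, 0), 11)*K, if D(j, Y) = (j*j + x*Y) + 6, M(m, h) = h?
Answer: 136 - 17*I*√731 ≈ 136.0 - 459.63*I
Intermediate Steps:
x = 1 (x = (-1)² = 1)
D(j, Y) = 6 + Y + j² (D(j, Y) = (j*j + 1*Y) + 6 = (j² + Y) + 6 = (Y + j²) + 6 = 6 + Y + j²)
K = 8 - I*√731 (K = 8 - √(-798 + 67) = 8 - √(-731) = 8 - I*√731 ≈ 8.0 - 27.037*I)
D(M(-3, 0), 11)*K = (6 + 11 + 0²)*(8 - I*√731) = (6 + 11 + 0)*(8 - I*√731) = 17*(8 - I*√731) = 136 - 17*I*√731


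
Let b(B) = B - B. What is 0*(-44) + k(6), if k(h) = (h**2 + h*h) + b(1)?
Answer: 72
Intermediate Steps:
b(B) = 0
k(h) = 2*h**2 (k(h) = (h**2 + h*h) + 0 = (h**2 + h**2) + 0 = 2*h**2 + 0 = 2*h**2)
0*(-44) + k(6) = 0*(-44) + 2*6**2 = 0 + 2*36 = 0 + 72 = 72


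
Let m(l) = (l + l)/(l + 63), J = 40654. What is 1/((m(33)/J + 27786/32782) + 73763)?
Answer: 10661755424/786452102417165 ≈ 1.3557e-5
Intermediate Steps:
m(l) = 2*l/(63 + l) (m(l) = (2*l)/(63 + l) = 2*l/(63 + l))
1/((m(33)/J + 27786/32782) + 73763) = 1/(((2*33/(63 + 33))/40654 + 27786/32782) + 73763) = 1/(((2*33/96)*(1/40654) + 27786*(1/32782)) + 73763) = 1/(((2*33*(1/96))*(1/40654) + 13893/16391) + 73763) = 1/(((11/16)*(1/40654) + 13893/16391) + 73763) = 1/((11/650464 + 13893/16391) + 73763) = 1/(9037076653/10661755424 + 73763) = 1/(786452102417165/10661755424) = 10661755424/786452102417165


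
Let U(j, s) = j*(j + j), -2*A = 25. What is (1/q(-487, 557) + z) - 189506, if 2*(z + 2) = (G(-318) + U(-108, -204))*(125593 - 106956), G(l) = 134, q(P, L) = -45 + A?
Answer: 25120730983/115 ≈ 2.1844e+8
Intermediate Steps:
A = -25/2 (A = -1/2*25 = -25/2 ≈ -12.500)
q(P, L) = -115/2 (q(P, L) = -45 - 25/2 = -115/2)
U(j, s) = 2*j**2 (U(j, s) = j*(2*j) = 2*j**2)
z = 218630645 (z = -2 + ((134 + 2*(-108)**2)*(125593 - 106956))/2 = -2 + ((134 + 2*11664)*18637)/2 = -2 + ((134 + 23328)*18637)/2 = -2 + (23462*18637)/2 = -2 + (1/2)*437261294 = -2 + 218630647 = 218630645)
(1/q(-487, 557) + z) - 189506 = (1/(-115/2) + 218630645) - 189506 = (-2/115 + 218630645) - 189506 = 25142524173/115 - 189506 = 25120730983/115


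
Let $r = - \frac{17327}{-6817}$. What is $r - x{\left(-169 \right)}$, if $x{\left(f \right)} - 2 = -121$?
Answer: $\frac{828550}{6817} \approx 121.54$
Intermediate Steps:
$r = \frac{17327}{6817}$ ($r = \left(-17327\right) \left(- \frac{1}{6817}\right) = \frac{17327}{6817} \approx 2.5417$)
$x{\left(f \right)} = -119$ ($x{\left(f \right)} = 2 - 121 = -119$)
$r - x{\left(-169 \right)} = \frac{17327}{6817} - -119 = \frac{17327}{6817} + 119 = \frac{828550}{6817}$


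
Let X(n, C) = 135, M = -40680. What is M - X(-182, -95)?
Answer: -40815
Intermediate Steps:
M - X(-182, -95) = -40680 - 1*135 = -40680 - 135 = -40815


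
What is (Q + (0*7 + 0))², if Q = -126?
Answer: 15876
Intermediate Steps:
(Q + (0*7 + 0))² = (-126 + (0*7 + 0))² = (-126 + (0 + 0))² = (-126 + 0)² = (-126)² = 15876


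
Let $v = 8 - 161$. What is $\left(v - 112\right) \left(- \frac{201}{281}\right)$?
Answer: $\frac{53265}{281} \approx 189.56$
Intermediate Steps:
$v = -153$
$\left(v - 112\right) \left(- \frac{201}{281}\right) = \left(-153 - 112\right) \left(- \frac{201}{281}\right) = - 265 \left(\left(-201\right) \frac{1}{281}\right) = \left(-265\right) \left(- \frac{201}{281}\right) = \frac{53265}{281}$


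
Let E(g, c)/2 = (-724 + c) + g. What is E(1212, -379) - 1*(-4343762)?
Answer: 4343980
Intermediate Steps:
E(g, c) = -1448 + 2*c + 2*g (E(g, c) = 2*((-724 + c) + g) = 2*(-724 + c + g) = -1448 + 2*c + 2*g)
E(1212, -379) - 1*(-4343762) = (-1448 + 2*(-379) + 2*1212) - 1*(-4343762) = (-1448 - 758 + 2424) + 4343762 = 218 + 4343762 = 4343980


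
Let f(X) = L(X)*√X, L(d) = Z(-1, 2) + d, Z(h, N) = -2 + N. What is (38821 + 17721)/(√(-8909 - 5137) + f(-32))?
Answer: -56542*I/(√14046 - 128*√2) ≈ 904.62*I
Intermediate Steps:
L(d) = d (L(d) = (-2 + 2) + d = 0 + d = d)
f(X) = X^(3/2) (f(X) = X*√X = X^(3/2))
(38821 + 17721)/(√(-8909 - 5137) + f(-32)) = (38821 + 17721)/(√(-8909 - 5137) + (-32)^(3/2)) = 56542/(√(-14046) - 128*I*√2) = 56542/(I*√14046 - 128*I*√2)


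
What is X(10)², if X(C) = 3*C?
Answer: 900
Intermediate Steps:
X(10)² = (3*10)² = 30² = 900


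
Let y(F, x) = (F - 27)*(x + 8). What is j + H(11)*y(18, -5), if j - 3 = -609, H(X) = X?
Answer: -903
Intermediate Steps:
y(F, x) = (-27 + F)*(8 + x)
j = -606 (j = 3 - 609 = -606)
j + H(11)*y(18, -5) = -606 + 11*(-216 - 27*(-5) + 8*18 + 18*(-5)) = -606 + 11*(-216 + 135 + 144 - 90) = -606 + 11*(-27) = -606 - 297 = -903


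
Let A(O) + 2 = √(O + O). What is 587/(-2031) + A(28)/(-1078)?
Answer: -314362/1094709 - √14/539 ≈ -0.29411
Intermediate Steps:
A(O) = -2 + √2*√O (A(O) = -2 + √(O + O) = -2 + √(2*O) = -2 + √2*√O)
587/(-2031) + A(28)/(-1078) = 587/(-2031) + (-2 + √2*√28)/(-1078) = 587*(-1/2031) + (-2 + √2*(2*√7))*(-1/1078) = -587/2031 + (-2 + 2*√14)*(-1/1078) = -587/2031 + (1/539 - √14/539) = -314362/1094709 - √14/539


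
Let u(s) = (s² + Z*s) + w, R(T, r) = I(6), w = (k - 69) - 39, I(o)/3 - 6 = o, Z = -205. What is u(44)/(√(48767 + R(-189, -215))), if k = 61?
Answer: -7131*√48803/48803 ≈ -32.280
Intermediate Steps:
I(o) = 18 + 3*o
w = -47 (w = (61 - 69) - 39 = -8 - 39 = -47)
R(T, r) = 36 (R(T, r) = 18 + 3*6 = 18 + 18 = 36)
u(s) = -47 + s² - 205*s (u(s) = (s² - 205*s) - 47 = -47 + s² - 205*s)
u(44)/(√(48767 + R(-189, -215))) = (-47 + 44² - 205*44)/(√(48767 + 36)) = (-47 + 1936 - 9020)/(√48803) = -7131*√48803/48803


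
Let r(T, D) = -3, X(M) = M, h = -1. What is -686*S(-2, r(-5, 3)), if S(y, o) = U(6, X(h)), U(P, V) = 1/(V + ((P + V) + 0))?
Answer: -343/2 ≈ -171.50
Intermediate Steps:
U(P, V) = 1/(P + 2*V) (U(P, V) = 1/(V + (P + V)) = 1/(P + 2*V))
S(y, o) = ¼ (S(y, o) = 1/(6 + 2*(-1)) = 1/(6 - 2) = 1/4 = ¼)
-686*S(-2, r(-5, 3)) = -686*¼ = -343/2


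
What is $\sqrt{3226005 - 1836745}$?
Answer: $2 \sqrt{347315} \approx 1178.7$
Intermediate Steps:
$\sqrt{3226005 - 1836745} = \sqrt{1389260} = 2 \sqrt{347315}$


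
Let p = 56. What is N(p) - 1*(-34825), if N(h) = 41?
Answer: 34866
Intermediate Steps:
N(p) - 1*(-34825) = 41 - 1*(-34825) = 41 + 34825 = 34866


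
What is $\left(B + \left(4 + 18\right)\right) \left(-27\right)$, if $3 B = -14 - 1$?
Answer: $-459$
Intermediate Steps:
$B = -5$ ($B = \frac{-14 - 1}{3} = \frac{1}{3} \left(-15\right) = -5$)
$\left(B + \left(4 + 18\right)\right) \left(-27\right) = \left(-5 + \left(4 + 18\right)\right) \left(-27\right) = \left(-5 + 22\right) \left(-27\right) = 17 \left(-27\right) = -459$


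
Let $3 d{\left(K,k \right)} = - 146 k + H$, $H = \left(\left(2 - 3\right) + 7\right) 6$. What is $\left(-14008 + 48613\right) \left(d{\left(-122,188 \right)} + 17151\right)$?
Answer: $277312935$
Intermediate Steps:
$H = 36$ ($H = \left(\left(2 - 3\right) + 7\right) 6 = \left(-1 + 7\right) 6 = 6 \cdot 6 = 36$)
$d{\left(K,k \right)} = 12 - \frac{146 k}{3}$ ($d{\left(K,k \right)} = \frac{- 146 k + 36}{3} = \frac{36 - 146 k}{3} = 12 - \frac{146 k}{3}$)
$\left(-14008 + 48613\right) \left(d{\left(-122,188 \right)} + 17151\right) = \left(-14008 + 48613\right) \left(\left(12 - \frac{27448}{3}\right) + 17151\right) = 34605 \left(\left(12 - \frac{27448}{3}\right) + 17151\right) = 34605 \left(- \frac{27412}{3} + 17151\right) = 34605 \cdot \frac{24041}{3} = 277312935$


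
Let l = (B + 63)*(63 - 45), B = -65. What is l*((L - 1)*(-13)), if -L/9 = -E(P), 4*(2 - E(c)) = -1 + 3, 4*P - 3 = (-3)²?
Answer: 5850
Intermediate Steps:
P = 3 (P = ¾ + (¼)*(-3)² = ¾ + (¼)*9 = ¾ + 9/4 = 3)
E(c) = 3/2 (E(c) = 2 - (-1 + 3)/4 = 2 - ¼*2 = 2 - ½ = 3/2)
l = -36 (l = (-65 + 63)*(63 - 45) = -2*18 = -36)
L = 27/2 (L = -(-9)*3/2 = -9*(-3/2) = 27/2 ≈ 13.500)
l*((L - 1)*(-13)) = -36*(27/2 - 1)*(-13) = -450*(-13) = -36*(-325/2) = 5850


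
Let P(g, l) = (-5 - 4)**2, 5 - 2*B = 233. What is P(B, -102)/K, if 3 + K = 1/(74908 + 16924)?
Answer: -7438392/275495 ≈ -27.000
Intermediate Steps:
K = -275495/91832 (K = -3 + 1/(74908 + 16924) = -3 + 1/91832 = -275495/91832 ≈ -3.0000)
B = -114 (B = 5/2 - 1/2*233 = 5/2 - 233/2 = -114)
P(g, l) = 81 (P(g, l) = (-9)**2 = 81)
P(B, -102)/K = 81/(-275495/91832) = 81*(-91832/275495) = -7438392/275495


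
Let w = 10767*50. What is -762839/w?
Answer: -762839/538350 ≈ -1.4170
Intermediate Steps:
w = 538350
-762839/w = -762839/538350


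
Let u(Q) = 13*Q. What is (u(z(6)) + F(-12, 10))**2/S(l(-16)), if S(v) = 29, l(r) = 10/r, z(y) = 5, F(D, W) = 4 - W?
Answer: 3481/29 ≈ 120.03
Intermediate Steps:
(u(z(6)) + F(-12, 10))**2/S(l(-16)) = (13*5 + (4 - 1*10))**2/29 = (65 + (4 - 10))**2*(1/29) = (65 - 6)**2*(1/29) = 59**2*(1/29) = 3481*(1/29) = 3481/29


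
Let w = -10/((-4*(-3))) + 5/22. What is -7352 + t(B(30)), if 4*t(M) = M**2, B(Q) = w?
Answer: -8006228/1089 ≈ -7351.9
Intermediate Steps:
w = -20/33 (w = -10/12 + 5*(1/22) = -10*1/12 + 5/22 = -5/6 + 5/22 = -20/33 ≈ -0.60606)
B(Q) = -20/33
t(M) = M**2/4
-7352 + t(B(30)) = -7352 + (-20/33)**2/4 = -7352 + (1/4)*(400/1089) = -7352 + 100/1089 = -8006228/1089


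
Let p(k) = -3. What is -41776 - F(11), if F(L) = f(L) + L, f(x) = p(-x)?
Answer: -41784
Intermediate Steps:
f(x) = -3
F(L) = -3 + L
-41776 - F(11) = -41776 - (-3 + 11) = -41776 - 1*8 = -41776 - 8 = -41784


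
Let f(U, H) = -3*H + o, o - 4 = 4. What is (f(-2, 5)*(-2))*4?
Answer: 56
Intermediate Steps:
o = 8 (o = 4 + 4 = 8)
f(U, H) = 8 - 3*H (f(U, H) = -3*H + 8 = 8 - 3*H)
(f(-2, 5)*(-2))*4 = ((8 - 3*5)*(-2))*4 = ((8 - 15)*(-2))*4 = -7*(-2)*4 = 14*4 = 56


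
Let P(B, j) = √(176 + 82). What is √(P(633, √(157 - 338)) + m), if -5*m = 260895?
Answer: √(-52179 + √258) ≈ 228.39*I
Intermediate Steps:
m = -52179 (m = -⅕*260895 = -52179)
P(B, j) = √258
√(P(633, √(157 - 338)) + m) = √(√258 - 52179) = √(-52179 + √258)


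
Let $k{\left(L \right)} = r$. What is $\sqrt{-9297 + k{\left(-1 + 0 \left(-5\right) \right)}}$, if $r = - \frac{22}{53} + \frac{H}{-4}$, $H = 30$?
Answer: $\frac{7 i \sqrt{2133674}}{106} \approx 96.462 i$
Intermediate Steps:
$r = - \frac{839}{106}$ ($r = - \frac{22}{53} + \frac{30}{-4} = \left(-22\right) \frac{1}{53} + 30 \left(- \frac{1}{4}\right) = - \frac{22}{53} - \frac{15}{2} = - \frac{839}{106} \approx -7.9151$)
$k{\left(L \right)} = - \frac{839}{106}$
$\sqrt{-9297 + k{\left(-1 + 0 \left(-5\right) \right)}} = \sqrt{-9297 - \frac{839}{106}} = \sqrt{- \frac{986321}{106}} = \frac{7 i \sqrt{2133674}}{106}$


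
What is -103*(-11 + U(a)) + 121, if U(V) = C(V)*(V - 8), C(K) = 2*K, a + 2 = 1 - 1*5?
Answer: -16050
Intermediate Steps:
a = -6 (a = -2 + (1 - 1*5) = -2 + (1 - 5) = -2 - 4 = -6)
U(V) = 2*V*(-8 + V) (U(V) = (2*V)*(V - 8) = (2*V)*(-8 + V) = 2*V*(-8 + V))
-103*(-11 + U(a)) + 121 = -103*(-11 + 2*(-6)*(-8 - 6)) + 121 = -103*(-11 + 2*(-6)*(-14)) + 121 = -103*(-11 + 168) + 121 = -103*157 + 121 = -16171 + 121 = -16050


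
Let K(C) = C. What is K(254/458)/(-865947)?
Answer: -127/198301863 ≈ -6.4044e-7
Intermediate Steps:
K(254/458)/(-865947) = (254/458)/(-865947) = (254*(1/458))*(-1/865947) = (127/229)*(-1/865947) = -127/198301863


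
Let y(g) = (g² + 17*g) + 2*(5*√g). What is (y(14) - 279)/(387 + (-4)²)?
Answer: 5/13 + 10*√14/403 ≈ 0.47746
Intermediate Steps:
y(g) = g² + 10*√g + 17*g (y(g) = (g² + 17*g) + 10*√g = g² + 10*√g + 17*g)
(y(14) - 279)/(387 + (-4)²) = ((14² + 10*√14 + 17*14) - 279)/(387 + (-4)²) = ((196 + 10*√14 + 238) - 279)/(387 + 16) = ((434 + 10*√14) - 279)/403 = (155 + 10*√14)/403 = 5/13 + 10*√14/403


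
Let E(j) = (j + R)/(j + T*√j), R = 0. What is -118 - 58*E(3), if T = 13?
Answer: -9707/83 - 377*√3/83 ≈ -124.82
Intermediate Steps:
E(j) = j/(j + 13*√j) (E(j) = (j + 0)/(j + 13*√j) = j/(j + 13*√j))
-118 - 58*E(3) = -118 - 174/(3 + 13*√3)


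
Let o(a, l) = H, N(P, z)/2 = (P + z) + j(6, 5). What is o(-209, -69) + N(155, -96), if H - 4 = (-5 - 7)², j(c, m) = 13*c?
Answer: 422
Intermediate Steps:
H = 148 (H = 4 + (-5 - 7)² = 4 + (-12)² = 4 + 144 = 148)
N(P, z) = 156 + 2*P + 2*z (N(P, z) = 2*((P + z) + 13*6) = 2*((P + z) + 78) = 2*(78 + P + z) = 156 + 2*P + 2*z)
o(a, l) = 148
o(-209, -69) + N(155, -96) = 148 + (156 + 2*155 + 2*(-96)) = 148 + (156 + 310 - 192) = 148 + 274 = 422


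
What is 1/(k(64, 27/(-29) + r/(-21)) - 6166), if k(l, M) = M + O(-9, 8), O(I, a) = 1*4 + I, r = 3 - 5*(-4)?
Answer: -609/3759373 ≈ -0.00016200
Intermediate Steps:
r = 23 (r = 3 + 20 = 23)
O(I, a) = 4 + I
k(l, M) = -5 + M (k(l, M) = M + (4 - 9) = M - 5 = -5 + M)
1/(k(64, 27/(-29) + r/(-21)) - 6166) = 1/((-5 + (27/(-29) + 23/(-21))) - 6166) = 1/((-5 + (27*(-1/29) + 23*(-1/21))) - 6166) = 1/((-5 + (-27/29 - 23/21)) - 6166) = 1/((-5 - 1234/609) - 6166) = 1/(-4279/609 - 6166) = 1/(-3759373/609) = -609/3759373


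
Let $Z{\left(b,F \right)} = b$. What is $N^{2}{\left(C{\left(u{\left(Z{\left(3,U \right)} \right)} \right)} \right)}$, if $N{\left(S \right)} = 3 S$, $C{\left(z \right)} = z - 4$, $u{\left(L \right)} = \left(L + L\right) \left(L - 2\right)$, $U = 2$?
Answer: $36$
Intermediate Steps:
$u{\left(L \right)} = 2 L \left(-2 + L\right)$
$C{\left(z \right)} = -4 + z$ ($C{\left(z \right)} = z - 4 = -4 + z$)
$N^{2}{\left(C{\left(u{\left(Z{\left(3,U \right)} \right)} \right)} \right)} = \left(3 \left(-4 + 2 \cdot 3 \left(-2 + 3\right)\right)\right)^{2} = \left(3 \left(-4 + 2 \cdot 3 \cdot 1\right)\right)^{2} = \left(3 \left(-4 + 6\right)\right)^{2} = \left(3 \cdot 2\right)^{2} = 6^{2} = 36$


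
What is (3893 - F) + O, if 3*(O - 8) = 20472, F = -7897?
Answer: 18622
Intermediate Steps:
O = 6832 (O = 8 + (⅓)*20472 = 8 + 6824 = 6832)
(3893 - F) + O = (3893 - 1*(-7897)) + 6832 = (3893 + 7897) + 6832 = 11790 + 6832 = 18622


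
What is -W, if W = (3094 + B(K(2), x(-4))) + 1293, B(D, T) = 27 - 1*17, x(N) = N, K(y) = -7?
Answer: -4397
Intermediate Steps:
B(D, T) = 10 (B(D, T) = 27 - 17 = 10)
W = 4397 (W = (3094 + 10) + 1293 = 3104 + 1293 = 4397)
-W = -1*4397 = -4397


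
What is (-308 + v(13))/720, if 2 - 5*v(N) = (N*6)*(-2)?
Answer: -691/1800 ≈ -0.38389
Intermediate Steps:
v(N) = 2/5 + 12*N/5 (v(N) = 2/5 - N*6*(-2)/5 = 2/5 - 6*N*(-2)/5 = 2/5 - (-12)*N/5 = 2/5 + 12*N/5)
(-308 + v(13))/720 = (-308 + (2/5 + (12/5)*13))/720 = (-308 + (2/5 + 156/5))*(1/720) = (-308 + 158/5)*(1/720) = -1382/5*1/720 = -691/1800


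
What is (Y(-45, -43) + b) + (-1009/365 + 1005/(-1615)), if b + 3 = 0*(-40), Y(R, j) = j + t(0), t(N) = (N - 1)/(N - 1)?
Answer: -5704547/117895 ≈ -48.387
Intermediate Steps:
t(N) = 1 (t(N) = (-1 + N)/(-1 + N) = 1)
Y(R, j) = 1 + j (Y(R, j) = j + 1 = 1 + j)
b = -3 (b = -3 + 0*(-40) = -3 + 0 = -3)
(Y(-45, -43) + b) + (-1009/365 + 1005/(-1615)) = ((1 - 43) - 3) + (-1009/365 + 1005/(-1615)) = (-42 - 3) + (-1009*1/365 + 1005*(-1/1615)) = -45 + (-1009/365 - 201/323) = -45 - 399272/117895 = -5704547/117895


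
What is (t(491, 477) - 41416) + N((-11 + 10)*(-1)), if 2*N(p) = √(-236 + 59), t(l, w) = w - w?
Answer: -41416 + I*√177/2 ≈ -41416.0 + 6.6521*I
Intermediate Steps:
t(l, w) = 0
N(p) = I*√177/2 (N(p) = √(-236 + 59)/2 = √(-177)/2 = (I*√177)/2 = I*√177/2)
(t(491, 477) - 41416) + N((-11 + 10)*(-1)) = (0 - 41416) + I*√177/2 = -41416 + I*√177/2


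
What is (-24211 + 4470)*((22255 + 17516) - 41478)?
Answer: 33697887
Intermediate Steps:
(-24211 + 4470)*((22255 + 17516) - 41478) = -19741*(39771 - 41478) = -19741*(-1707) = 33697887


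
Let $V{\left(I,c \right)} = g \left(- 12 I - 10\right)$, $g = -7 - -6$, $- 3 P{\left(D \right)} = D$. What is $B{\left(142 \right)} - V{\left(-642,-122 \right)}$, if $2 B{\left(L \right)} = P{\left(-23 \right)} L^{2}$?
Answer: $\frac{254968}{3} \approx 84989.0$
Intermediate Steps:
$P{\left(D \right)} = - \frac{D}{3}$
$g = -1$ ($g = -7 + \left(-4 + 10\right) = -7 + 6 = -1$)
$B{\left(L \right)} = \frac{23 L^{2}}{6}$ ($B{\left(L \right)} = \frac{\left(- \frac{1}{3}\right) \left(-23\right) L^{2}}{2} = \frac{\frac{23}{3} L^{2}}{2} = \frac{23 L^{2}}{6}$)
$V{\left(I,c \right)} = 10 + 12 I$ ($V{\left(I,c \right)} = - (- 12 I - 10) = - (-10 - 12 I) = 10 + 12 I$)
$B{\left(142 \right)} - V{\left(-642,-122 \right)} = \frac{23 \cdot 142^{2}}{6} - \left(10 + 12 \left(-642\right)\right) = \frac{23}{6} \cdot 20164 - \left(10 - 7704\right) = \frac{231886}{3} - -7694 = \frac{231886}{3} + 7694 = \frac{254968}{3}$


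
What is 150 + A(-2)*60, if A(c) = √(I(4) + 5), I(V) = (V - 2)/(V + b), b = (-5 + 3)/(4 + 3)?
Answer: 150 + 360*√26/13 ≈ 291.20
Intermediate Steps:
b = -2/7 ≈ -0.28571
I(V) = (-2 + V)/(-2/7 + V) (I(V) = (V - 2)/(V - 2/7) = (-2 + V)/(-2/7 + V))
A(c) = 6*√26/13 (A(c) = √(7*(-2 + 4)/(-2 + 7*4) + 5) = √(7*2/(-2 + 28) + 5) = √(7*2/26 + 5) = √(7*(1/26)*2 + 5) = √(7/13 + 5) = √(72/13) = 6*√26/13)
150 + A(-2)*60 = 150 + (6*√26/13)*60 = 150 + 360*√26/13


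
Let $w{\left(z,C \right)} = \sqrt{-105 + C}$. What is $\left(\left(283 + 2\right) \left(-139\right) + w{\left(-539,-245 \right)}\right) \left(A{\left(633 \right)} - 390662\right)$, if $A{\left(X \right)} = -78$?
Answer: $15479165100 - 1953700 i \sqrt{14} \approx 1.5479 \cdot 10^{10} - 7.3101 \cdot 10^{6} i$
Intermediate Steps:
$\left(\left(283 + 2\right) \left(-139\right) + w{\left(-539,-245 \right)}\right) \left(A{\left(633 \right)} - 390662\right) = \left(\left(283 + 2\right) \left(-139\right) + \sqrt{-105 - 245}\right) \left(-78 - 390662\right) = \left(285 \left(-139\right) + \sqrt{-350}\right) \left(-390740\right) = \left(-39615 + 5 i \sqrt{14}\right) \left(-390740\right) = 15479165100 - 1953700 i \sqrt{14}$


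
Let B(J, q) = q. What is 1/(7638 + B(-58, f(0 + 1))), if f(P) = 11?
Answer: 1/7649 ≈ 0.00013074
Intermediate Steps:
1/(7638 + B(-58, f(0 + 1))) = 1/(7638 + 11) = 1/7649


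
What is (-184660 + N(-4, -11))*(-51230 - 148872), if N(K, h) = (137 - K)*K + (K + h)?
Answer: 37066694378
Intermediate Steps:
N(K, h) = K + h + K*(137 - K) (N(K, h) = K*(137 - K) + (K + h) = K + h + K*(137 - K))
(-184660 + N(-4, -11))*(-51230 - 148872) = (-184660 + (-11 - 1*(-4)**2 + 138*(-4)))*(-51230 - 148872) = (-184660 + (-11 - 1*16 - 552))*(-200102) = (-184660 + (-11 - 16 - 552))*(-200102) = (-184660 - 579)*(-200102) = -185239*(-200102) = 37066694378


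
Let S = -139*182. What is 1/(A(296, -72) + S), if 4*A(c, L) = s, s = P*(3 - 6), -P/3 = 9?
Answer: -4/101111 ≈ -3.9560e-5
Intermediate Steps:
P = -27 (P = -3*9 = -27)
s = 81 (s = -27*(3 - 6) = -27*(-3) = 81)
A(c, L) = 81/4 (A(c, L) = (1/4)*81 = 81/4)
S = -25298
1/(A(296, -72) + S) = 1/(81/4 - 25298) = 1/(-101111/4) = -4/101111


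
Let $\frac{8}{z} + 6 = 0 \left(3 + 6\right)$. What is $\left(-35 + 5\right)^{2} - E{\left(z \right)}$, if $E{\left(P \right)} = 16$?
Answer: $884$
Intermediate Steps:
$z = - \frac{4}{3}$ ($z = \frac{8}{-6 + 0 \left(3 + 6\right)} = \frac{8}{-6 + 0 \cdot 9} = \frac{8}{-6 + 0} = \frac{8}{-6} = 8 \left(- \frac{1}{6}\right) = - \frac{4}{3} \approx -1.3333$)
$\left(-35 + 5\right)^{2} - E{\left(z \right)} = \left(-35 + 5\right)^{2} - 16 = \left(-30\right)^{2} - 16 = 900 - 16 = 884$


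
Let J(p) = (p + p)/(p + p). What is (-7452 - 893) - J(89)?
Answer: -8346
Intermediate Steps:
J(p) = 1 (J(p) = (2*p)/((2*p)) = (2*p)*(1/(2*p)) = 1)
(-7452 - 893) - J(89) = (-7452 - 893) - 1*1 = -8345 - 1 = -8346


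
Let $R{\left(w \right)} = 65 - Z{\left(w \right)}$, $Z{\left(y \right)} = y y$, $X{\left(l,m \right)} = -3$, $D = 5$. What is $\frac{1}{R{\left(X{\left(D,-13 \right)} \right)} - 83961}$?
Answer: $- \frac{1}{83905} \approx -1.1918 \cdot 10^{-5}$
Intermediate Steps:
$Z{\left(y \right)} = y^{2}$
$R{\left(w \right)} = 65 - w^{2}$
$\frac{1}{R{\left(X{\left(D,-13 \right)} \right)} - 83961} = \frac{1}{\left(65 - \left(-3\right)^{2}\right) - 83961} = \frac{1}{\left(65 - 9\right) - 83961} = \frac{1}{56 - 83961} = \frac{1}{-83905} = - \frac{1}{83905}$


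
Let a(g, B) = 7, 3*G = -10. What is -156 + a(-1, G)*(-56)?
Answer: -548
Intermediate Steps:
G = -10/3 (G = (⅓)*(-10) = -10/3 ≈ -3.3333)
-156 + a(-1, G)*(-56) = -156 + 7*(-56) = -156 - 392 = -548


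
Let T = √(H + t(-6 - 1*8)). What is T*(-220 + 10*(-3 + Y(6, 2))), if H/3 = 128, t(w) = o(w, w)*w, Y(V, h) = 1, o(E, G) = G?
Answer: -480*√145 ≈ -5780.0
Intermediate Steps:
t(w) = w² (t(w) = w*w = w²)
H = 384 (H = 3*128 = 384)
T = 2*√145 (T = √(384 + (-6 - 1*8)²) = √(384 + (-6 - 8)²) = √(384 + (-14)²) = √(384 + 196) = √580 = 2*√145 ≈ 24.083)
T*(-220 + 10*(-3 + Y(6, 2))) = (2*√145)*(-220 + 10*(-3 + 1)) = (2*√145)*(-220 + 10*(-2)) = (2*√145)*(-220 - 20) = (2*√145)*(-240) = -480*√145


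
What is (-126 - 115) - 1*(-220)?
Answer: -21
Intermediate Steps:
(-126 - 115) - 1*(-220) = -241 + 220 = -21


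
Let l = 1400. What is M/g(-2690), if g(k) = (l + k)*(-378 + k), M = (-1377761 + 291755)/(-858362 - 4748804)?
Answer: 181001/3698598836920 ≈ 4.8938e-8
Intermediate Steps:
M = 543003/2803583 (M = -1086006/(-5607166) = -1086006*(-1/5607166) = 543003/2803583 ≈ 0.19368)
g(k) = (-378 + k)*(1400 + k) (g(k) = (1400 + k)*(-378 + k) = (-378 + k)*(1400 + k))
M/g(-2690) = 543003/(2803583*(-529200 + (-2690)**2 + 1022*(-2690))) = 543003/(2803583*(-529200 + 7236100 - 2749180)) = (543003/2803583)/3957720 = (543003/2803583)*(1/3957720) = 181001/3698598836920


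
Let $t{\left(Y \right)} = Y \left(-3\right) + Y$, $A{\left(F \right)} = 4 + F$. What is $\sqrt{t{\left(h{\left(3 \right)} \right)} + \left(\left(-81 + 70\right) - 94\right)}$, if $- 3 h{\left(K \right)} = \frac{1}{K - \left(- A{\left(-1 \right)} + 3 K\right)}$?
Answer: $\frac{i \sqrt{947}}{3} \approx 10.258 i$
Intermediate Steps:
$h{\left(K \right)} = - \frac{1}{3 \left(3 - 2 K\right)}$ ($h{\left(K \right)} = - \frac{1}{3 \left(K - \left(-3 + 3 K\right)\right)} = - \frac{1}{3 \left(3 - 2 K\right)}$)
$t{\left(Y \right)} = - 2 Y$ ($t{\left(Y \right)} = - 3 Y + Y = - 2 Y$)
$\sqrt{t{\left(h{\left(3 \right)} \right)} + \left(\left(-81 + 70\right) - 94\right)} = \sqrt{- 2 \frac{1}{3 \left(-3 + 2 \cdot 3\right)} + \left(\left(-81 + 70\right) - 94\right)} = \sqrt{- 2 \frac{1}{3 \left(-3 + 6\right)} - 105} = \sqrt{- 2 \frac{1}{3 \cdot 3} - 105} = \sqrt{- 2 \cdot \frac{1}{3} \cdot \frac{1}{3} - 105} = \sqrt{\left(-2\right) \frac{1}{9} - 105} = \sqrt{- \frac{2}{9} - 105} = \sqrt{- \frac{947}{9}} = \frac{i \sqrt{947}}{3}$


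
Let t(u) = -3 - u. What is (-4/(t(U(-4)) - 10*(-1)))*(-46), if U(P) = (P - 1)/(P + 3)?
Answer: 92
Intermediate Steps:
U(P) = (-1 + P)/(3 + P)
(-4/(t(U(-4)) - 10*(-1)))*(-46) = (-4/((-3 - (-1 - 4)/(3 - 4)) - 10*(-1)))*(-46) = (-4/((-3 - (-5)/(-1)) + 10))*(-46) = (-4/((-3 - (-1)*(-5)) + 10))*(-46) = (-4/((-3 - 1*5) + 10))*(-46) = (-4/((-3 - 5) + 10))*(-46) = (-4/(-8 + 10))*(-46) = (-4/2)*(-46) = ((½)*(-4))*(-46) = -2*(-46) = 92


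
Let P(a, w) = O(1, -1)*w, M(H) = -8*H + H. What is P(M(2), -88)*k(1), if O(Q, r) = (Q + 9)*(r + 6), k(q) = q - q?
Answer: 0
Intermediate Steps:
k(q) = 0
M(H) = -7*H
O(Q, r) = (6 + r)*(9 + Q) (O(Q, r) = (9 + Q)*(6 + r) = (6 + r)*(9 + Q))
P(a, w) = 50*w (P(a, w) = (54 + 6*1 + 9*(-1) + 1*(-1))*w = (54 + 6 - 9 - 1)*w = 50*w)
P(M(2), -88)*k(1) = (50*(-88))*0 = -4400*0 = 0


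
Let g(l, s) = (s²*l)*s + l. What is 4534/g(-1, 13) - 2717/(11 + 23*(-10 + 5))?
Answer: 211555/8792 ≈ 24.062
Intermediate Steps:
g(l, s) = l + l*s³ (g(l, s) = (l*s²)*s + l = l*s³ + l = l + l*s³)
4534/g(-1, 13) - 2717/(11 + 23*(-10 + 5)) = 4534/((-(1 + 13³))) - 2717/(11 + 23*(-10 + 5)) = 4534/((-(1 + 2197))) - 2717/(11 + 23*(-5)) = 4534/((-1*2198)) - 2717/(11 - 115) = 4534/(-2198) - 2717/(-104) = 4534*(-1/2198) - 2717*(-1/104) = -2267/1099 + 209/8 = 211555/8792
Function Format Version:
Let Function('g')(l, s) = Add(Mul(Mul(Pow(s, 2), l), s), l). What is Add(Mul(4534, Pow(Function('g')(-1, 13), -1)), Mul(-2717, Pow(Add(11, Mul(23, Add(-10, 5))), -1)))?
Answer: Rational(211555, 8792) ≈ 24.062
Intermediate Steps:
Function('g')(l, s) = Add(l, Mul(l, Pow(s, 3))) (Function('g')(l, s) = Add(Mul(Mul(l, Pow(s, 2)), s), l) = Add(Mul(l, Pow(s, 3)), l) = Add(l, Mul(l, Pow(s, 3))))
Add(Mul(4534, Pow(Function('g')(-1, 13), -1)), Mul(-2717, Pow(Add(11, Mul(23, Add(-10, 5))), -1))) = Add(Mul(4534, Pow(Mul(-1, Add(1, Pow(13, 3))), -1)), Mul(-2717, Pow(Add(11, Mul(23, Add(-10, 5))), -1))) = Add(Mul(4534, Pow(Mul(-1, Add(1, 2197)), -1)), Mul(-2717, Pow(Add(11, Mul(23, -5)), -1))) = Add(Mul(4534, Pow(Mul(-1, 2198), -1)), Mul(-2717, Pow(Add(11, -115), -1))) = Add(Mul(4534, Pow(-2198, -1)), Mul(-2717, Pow(-104, -1))) = Add(Mul(4534, Rational(-1, 2198)), Mul(-2717, Rational(-1, 104))) = Add(Rational(-2267, 1099), Rational(209, 8)) = Rational(211555, 8792)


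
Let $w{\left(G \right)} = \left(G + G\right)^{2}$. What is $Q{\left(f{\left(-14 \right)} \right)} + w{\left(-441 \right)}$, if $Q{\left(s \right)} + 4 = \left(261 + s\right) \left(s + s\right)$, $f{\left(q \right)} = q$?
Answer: $771004$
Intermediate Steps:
$w{\left(G \right)} = 4 G^{2}$ ($w{\left(G \right)} = \left(2 G\right)^{2} = 4 G^{2}$)
$Q{\left(s \right)} = -4 + 2 s \left(261 + s\right)$ ($Q{\left(s \right)} = -4 + \left(261 + s\right) \left(s + s\right) = -4 + \left(261 + s\right) 2 s = -4 + 2 s \left(261 + s\right)$)
$Q{\left(f{\left(-14 \right)} \right)} + w{\left(-441 \right)} = \left(-4 + 2 \left(-14\right)^{2} + 522 \left(-14\right)\right) + 4 \left(-441\right)^{2} = \left(-4 + 2 \cdot 196 - 7308\right) + 4 \cdot 194481 = \left(-4 + 392 - 7308\right) + 777924 = -6920 + 777924 = 771004$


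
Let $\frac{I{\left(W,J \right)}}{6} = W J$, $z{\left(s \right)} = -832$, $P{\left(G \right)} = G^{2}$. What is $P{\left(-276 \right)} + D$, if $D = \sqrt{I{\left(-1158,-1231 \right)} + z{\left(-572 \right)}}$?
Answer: $76176 + 2 \sqrt{2138039} \approx 79100.0$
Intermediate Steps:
$I{\left(W,J \right)} = 6 J W$ ($I{\left(W,J \right)} = 6 W J = 6 J W$)
$D = 2 \sqrt{2138039}$ ($D = \sqrt{6 \left(-1231\right) \left(-1158\right) - 832} = \sqrt{8552988 - 832} = \sqrt{8552156} = 2 \sqrt{2138039} \approx 2924.4$)
$P{\left(-276 \right)} + D = \left(-276\right)^{2} + 2 \sqrt{2138039} = 76176 + 2 \sqrt{2138039}$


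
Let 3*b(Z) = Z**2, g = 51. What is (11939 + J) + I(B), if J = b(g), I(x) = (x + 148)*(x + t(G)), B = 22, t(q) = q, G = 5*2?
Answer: 18246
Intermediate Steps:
G = 10
b(Z) = Z**2/3
I(x) = (10 + x)*(148 + x) (I(x) = (x + 148)*(x + 10) = (148 + x)*(10 + x) = (10 + x)*(148 + x))
J = 867 (J = (1/3)*51**2 = (1/3)*2601 = 867)
(11939 + J) + I(B) = (11939 + 867) + (1480 + 22**2 + 158*22) = 12806 + (1480 + 484 + 3476) = 12806 + 5440 = 18246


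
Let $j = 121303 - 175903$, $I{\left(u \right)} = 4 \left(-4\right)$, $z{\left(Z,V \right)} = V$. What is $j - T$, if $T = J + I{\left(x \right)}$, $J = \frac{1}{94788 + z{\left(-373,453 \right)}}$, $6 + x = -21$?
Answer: $- \frac{5198634745}{95241} \approx -54584.0$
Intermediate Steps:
$x = -27$ ($x = -6 - 21 = -27$)
$J = \frac{1}{95241}$ ($J = \frac{1}{94788 + 453} = \frac{1}{95241} \approx 1.05 \cdot 10^{-5}$)
$I{\left(u \right)} = -16$
$j = -54600$
$T = - \frac{1523855}{95241}$ ($T = \frac{1}{95241} - 16 = - \frac{1523855}{95241} \approx -16.0$)
$j - T = -54600 - - \frac{1523855}{95241} = -54600 + \frac{1523855}{95241} = - \frac{5198634745}{95241}$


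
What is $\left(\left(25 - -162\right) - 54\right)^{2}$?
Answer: $17689$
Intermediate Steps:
$\left(\left(25 - -162\right) - 54\right)^{2} = \left(\left(25 + 162\right) - 54\right)^{2} = \left(187 - 54\right)^{2} = 133^{2} = 17689$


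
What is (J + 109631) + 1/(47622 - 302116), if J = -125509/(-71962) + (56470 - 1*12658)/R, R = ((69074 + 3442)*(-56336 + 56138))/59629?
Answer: 1651774885333467433/15091483765746 ≈ 1.0945e+5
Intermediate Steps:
R = -14358168/59629 (R = (72516*(-198))*(1/59629) = -14358168*1/59629 = -14358168/59629 ≈ -240.79)
J = -10686190361/59299959 (J = -125509/(-71962) + (56470 - 1*12658)/(-14358168/59629) = -125509*(-1/71962) + (56470 - 12658)*(-59629/14358168) = 125509/71962 + 43812*(-59629/14358168) = 125509/71962 - 72568493/398838 = -10686190361/59299959 ≈ -180.21)
(J + 109631) + 1/(47622 - 302116) = (-10686190361/59299959 + 109631) + 1/(47622 - 302116) = 6490427614768/59299959 + 1/(-254494) = 6490427614768/59299959 - 1/254494 = 1651774885333467433/15091483765746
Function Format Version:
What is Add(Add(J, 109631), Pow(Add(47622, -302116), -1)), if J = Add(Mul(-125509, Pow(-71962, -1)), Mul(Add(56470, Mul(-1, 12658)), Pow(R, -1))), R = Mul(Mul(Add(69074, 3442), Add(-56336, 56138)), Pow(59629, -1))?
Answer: Rational(1651774885333467433, 15091483765746) ≈ 1.0945e+5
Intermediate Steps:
R = Rational(-14358168, 59629) (R = Mul(Mul(72516, -198), Rational(1, 59629)) = Mul(-14358168, Rational(1, 59629)) = Rational(-14358168, 59629) ≈ -240.79)
J = Rational(-10686190361, 59299959) (J = Add(Mul(-125509, Pow(-71962, -1)), Mul(Add(56470, Mul(-1, 12658)), Pow(Rational(-14358168, 59629), -1))) = Add(Mul(-125509, Rational(-1, 71962)), Mul(Add(56470, -12658), Rational(-59629, 14358168))) = Add(Rational(125509, 71962), Mul(43812, Rational(-59629, 14358168))) = Add(Rational(125509, 71962), Rational(-72568493, 398838)) = Rational(-10686190361, 59299959) ≈ -180.21)
Add(Add(J, 109631), Pow(Add(47622, -302116), -1)) = Add(Add(Rational(-10686190361, 59299959), 109631), Pow(Add(47622, -302116), -1)) = Add(Rational(6490427614768, 59299959), Pow(-254494, -1)) = Add(Rational(6490427614768, 59299959), Rational(-1, 254494)) = Rational(1651774885333467433, 15091483765746)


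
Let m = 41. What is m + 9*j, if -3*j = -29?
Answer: 128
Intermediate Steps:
j = 29/3 (j = -⅓*(-29) = 29/3 ≈ 9.6667)
m + 9*j = 41 + 9*(29/3) = 41 + 87 = 128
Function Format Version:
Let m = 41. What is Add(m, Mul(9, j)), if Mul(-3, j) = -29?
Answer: 128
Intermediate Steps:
j = Rational(29, 3) (j = Mul(Rational(-1, 3), -29) = Rational(29, 3) ≈ 9.6667)
Add(m, Mul(9, j)) = Add(41, Mul(9, Rational(29, 3))) = Add(41, 87) = 128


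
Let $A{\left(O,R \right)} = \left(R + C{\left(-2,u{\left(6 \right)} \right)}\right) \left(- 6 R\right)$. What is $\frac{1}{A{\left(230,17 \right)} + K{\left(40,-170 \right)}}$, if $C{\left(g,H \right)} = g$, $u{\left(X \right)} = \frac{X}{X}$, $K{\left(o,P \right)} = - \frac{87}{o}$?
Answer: $- \frac{40}{61287} \approx -0.00065267$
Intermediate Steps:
$u{\left(X \right)} = 1$
$A{\left(O,R \right)} = - 6 R \left(-2 + R\right)$ ($A{\left(O,R \right)} = \left(R - 2\right) \left(- 6 R\right) = \left(-2 + R\right) \left(- 6 R\right) = - 6 R \left(-2 + R\right)$)
$\frac{1}{A{\left(230,17 \right)} + K{\left(40,-170 \right)}} = \frac{1}{6 \cdot 17 \left(2 - 17\right) - \frac{87}{40}} = \frac{1}{6 \cdot 17 \left(-15\right) - \frac{87}{40}} = \frac{1}{-1530 - \frac{87}{40}} = \frac{1}{- \frac{61287}{40}} = - \frac{40}{61287}$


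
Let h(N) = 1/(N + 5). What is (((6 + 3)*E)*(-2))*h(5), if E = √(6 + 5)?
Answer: -9*√11/5 ≈ -5.9699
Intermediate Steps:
E = √11 ≈ 3.3166
h(N) = 1/(5 + N)
(((6 + 3)*E)*(-2))*h(5) = (((6 + 3)*√11)*(-2))/(5 + 5) = ((9*√11)*(-2))/10 = -18*√11*(⅒) = -9*√11/5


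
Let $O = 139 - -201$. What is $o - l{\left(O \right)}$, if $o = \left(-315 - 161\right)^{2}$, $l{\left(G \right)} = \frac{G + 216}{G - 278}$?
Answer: $\frac{7023578}{31} \approx 2.2657 \cdot 10^{5}$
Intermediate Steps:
$O = 340$ ($O = 139 + 201 = 340$)
$l{\left(G \right)} = \frac{216 + G}{-278 + G}$
$o = 226576$ ($o = \left(-476\right)^{2} = 226576$)
$o - l{\left(O \right)} = 226576 - \frac{216 + 340}{-278 + 340} = 226576 - \frac{1}{62} \cdot 556 = 226576 - \frac{278}{31} = \frac{7023578}{31}$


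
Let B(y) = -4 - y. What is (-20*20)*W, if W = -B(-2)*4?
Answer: -3200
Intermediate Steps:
W = 8 (W = -(-4 - 1*(-2))*4 = -(-4 + 2)*4 = -1*(-2)*4 = 2*4 = 8)
(-20*20)*W = -20*20*8 = -400*8 = -3200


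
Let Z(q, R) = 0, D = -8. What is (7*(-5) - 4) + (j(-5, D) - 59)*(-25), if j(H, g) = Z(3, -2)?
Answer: 1436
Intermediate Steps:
j(H, g) = 0
(7*(-5) - 4) + (j(-5, D) - 59)*(-25) = (7*(-5) - 4) + (0 - 59)*(-25) = (-35 - 4) - 59*(-25) = -39 + 1475 = 1436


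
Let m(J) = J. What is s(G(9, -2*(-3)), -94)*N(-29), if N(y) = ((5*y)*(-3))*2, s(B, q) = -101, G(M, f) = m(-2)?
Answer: -87870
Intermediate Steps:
G(M, f) = -2
N(y) = -30*y (N(y) = -15*y*2 = -30*y)
s(G(9, -2*(-3)), -94)*N(-29) = -(-3030)*(-29) = -101*870 = -87870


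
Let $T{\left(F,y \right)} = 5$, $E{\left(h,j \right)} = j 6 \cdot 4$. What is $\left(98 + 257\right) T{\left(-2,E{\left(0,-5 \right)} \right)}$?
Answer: $1775$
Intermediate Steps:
$E{\left(h,j \right)} = 24 j$ ($E{\left(h,j \right)} = 6 j 4 = 24 j$)
$\left(98 + 257\right) T{\left(-2,E{\left(0,-5 \right)} \right)} = \left(98 + 257\right) 5 = 355 \cdot 5 = 1775$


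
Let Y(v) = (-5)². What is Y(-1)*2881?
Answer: 72025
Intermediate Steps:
Y(v) = 25
Y(-1)*2881 = 25*2881 = 72025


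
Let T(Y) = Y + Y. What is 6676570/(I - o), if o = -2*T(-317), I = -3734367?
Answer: -1335314/747127 ≈ -1.7873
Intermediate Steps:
T(Y) = 2*Y
o = 1268 (o = -4*(-317) = -2*(-634) = 1268)
6676570/(I - o) = 6676570/(-3734367 - 1*1268) = 6676570/(-3734367 - 1268) = 6676570/(-3735635) = 6676570*(-1/3735635) = -1335314/747127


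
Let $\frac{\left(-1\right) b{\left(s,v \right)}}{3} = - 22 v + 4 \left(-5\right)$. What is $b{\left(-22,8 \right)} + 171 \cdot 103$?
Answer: $18201$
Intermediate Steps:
$b{\left(s,v \right)} = 60 + 66 v$ ($b{\left(s,v \right)} = - 3 \left(- 22 v + 4 \left(-5\right)\right) = - 3 \left(- 22 v - 20\right) = - 3 \left(-20 - 22 v\right) = 60 + 66 v$)
$b{\left(-22,8 \right)} + 171 \cdot 103 = \left(60 + 66 \cdot 8\right) + 171 \cdot 103 = \left(60 + 528\right) + 17613 = 588 + 17613 = 18201$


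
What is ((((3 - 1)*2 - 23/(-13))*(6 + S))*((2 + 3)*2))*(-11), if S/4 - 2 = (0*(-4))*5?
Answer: -115500/13 ≈ -8884.6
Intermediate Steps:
S = 8 (S = 8 + 4*((0*(-4))*5) = 8 + 4*(0*5) = 8 + 4*0 = 8 + 0 = 8)
((((3 - 1)*2 - 23/(-13))*(6 + S))*((2 + 3)*2))*(-11) = ((((3 - 1)*2 - 23/(-13))*(6 + 8))*((2 + 3)*2))*(-11) = (((2*2 - 23*(-1/13))*14)*(5*2))*(-11) = (((4 + 23/13)*14)*10)*(-11) = (((75/13)*14)*10)*(-11) = ((1050/13)*10)*(-11) = (10500/13)*(-11) = -115500/13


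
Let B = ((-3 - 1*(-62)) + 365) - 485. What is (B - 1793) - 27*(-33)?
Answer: -963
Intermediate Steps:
B = -61 (B = ((-3 + 62) + 365) - 485 = (59 + 365) - 485 = 424 - 485 = -61)
(B - 1793) - 27*(-33) = (-61 - 1793) - 27*(-33) = -1854 + 891 = -963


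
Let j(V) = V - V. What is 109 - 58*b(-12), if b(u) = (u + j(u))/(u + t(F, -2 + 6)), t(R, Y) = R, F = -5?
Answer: 1157/17 ≈ 68.059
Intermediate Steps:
j(V) = 0
b(u) = u/(-5 + u) (b(u) = (u + 0)/(u - 5) = u/(-5 + u))
109 - 58*b(-12) = 109 - (-696)/(-5 - 12) = 109 - (-696)/(-17) = 109 - (-696)*(-1)/17 = 109 - 58*12/17 = 109 - 696/17 = 1157/17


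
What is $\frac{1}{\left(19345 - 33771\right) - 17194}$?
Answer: $- \frac{1}{31620} \approx -3.1626 \cdot 10^{-5}$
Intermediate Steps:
$\frac{1}{\left(19345 - 33771\right) - 17194} = \frac{1}{-14426 - 17194} = \frac{1}{-31620} = - \frac{1}{31620}$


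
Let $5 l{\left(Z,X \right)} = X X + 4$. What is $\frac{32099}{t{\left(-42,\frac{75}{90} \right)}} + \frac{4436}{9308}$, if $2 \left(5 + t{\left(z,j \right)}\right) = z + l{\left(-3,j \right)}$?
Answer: $- \frac{2067675497}{1645189} \approx -1256.8$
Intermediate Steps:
$l{\left(Z,X \right)} = \frac{4}{5} + \frac{X^{2}}{5}$ ($l{\left(Z,X \right)} = \frac{X X + 4}{5} = \frac{X^{2} + 4}{5} = \frac{4 + X^{2}}{5} = \frac{4}{5} + \frac{X^{2}}{5}$)
$t{\left(z,j \right)} = - \frac{23}{5} + \frac{z}{2} + \frac{j^{2}}{10}$ ($t{\left(z,j \right)} = -5 + \frac{z + \left(\frac{4}{5} + \frac{j^{2}}{5}\right)}{2} = -5 + \frac{\frac{4}{5} + z + \frac{j^{2}}{5}}{2} = -5 + \left(\frac{2}{5} + \frac{z}{2} + \frac{j^{2}}{10}\right) = - \frac{23}{5} + \frac{z}{2} + \frac{j^{2}}{10}$)
$\frac{32099}{t{\left(-42,\frac{75}{90} \right)}} + \frac{4436}{9308} = \frac{32099}{- \frac{23}{5} + \frac{1}{2} \left(-42\right) + \frac{\left(\frac{75}{90}\right)^{2}}{10}} + \frac{4436}{9308} = \frac{32099}{- \frac{23}{5} - 21 + \frac{\left(75 \cdot \frac{1}{90}\right)^{2}}{10}} + 4436 \cdot \frac{1}{9308} = \frac{32099}{- \frac{23}{5} - 21 + \frac{\left(\frac{5}{6}\right)^{2}}{10}} + \frac{1109}{2327} = \frac{32099}{- \frac{23}{5} - 21 + \frac{1}{10} \cdot \frac{25}{36}} + \frac{1109}{2327} = \frac{32099}{- \frac{23}{5} - 21 + \frac{5}{72}} + \frac{1109}{2327} = \frac{32099}{- \frac{9191}{360}} + \frac{1109}{2327} = 32099 \left(- \frac{360}{9191}\right) + \frac{1109}{2327} = - \frac{11555640}{9191} + \frac{1109}{2327} = - \frac{2067675497}{1645189}$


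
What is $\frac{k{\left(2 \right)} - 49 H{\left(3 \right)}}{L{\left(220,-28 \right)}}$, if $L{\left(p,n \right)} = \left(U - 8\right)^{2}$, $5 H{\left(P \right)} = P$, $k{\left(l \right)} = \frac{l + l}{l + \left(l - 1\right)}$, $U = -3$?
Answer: $- \frac{421}{1815} \approx -0.23196$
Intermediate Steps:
$k{\left(l \right)} = \frac{2 l}{-1 + 2 l}$ ($k{\left(l \right)} = \frac{2 l}{l + \left(-1 + l\right)} = \frac{2 l}{-1 + 2 l}$)
$H{\left(P \right)} = \frac{P}{5}$
$L{\left(p,n \right)} = 121$ ($L{\left(p,n \right)} = \left(-3 - 8\right)^{2} = \left(-11\right)^{2} = 121$)
$\frac{k{\left(2 \right)} - 49 H{\left(3 \right)}}{L{\left(220,-28 \right)}} = \frac{2 \cdot 2 \frac{1}{-1 + 2 \cdot 2} - 49 \cdot \frac{1}{5} \cdot 3}{121} = \left(2 \cdot 2 \frac{1}{-1 + 4} - \frac{147}{5}\right) \frac{1}{121} = \left(2 \cdot 2 \cdot \frac{1}{3} - \frac{147}{5}\right) \frac{1}{121} = \left(\frac{4}{3} - \frac{147}{5}\right) \frac{1}{121} = \left(- \frac{421}{15}\right) \frac{1}{121} = - \frac{421}{1815}$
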